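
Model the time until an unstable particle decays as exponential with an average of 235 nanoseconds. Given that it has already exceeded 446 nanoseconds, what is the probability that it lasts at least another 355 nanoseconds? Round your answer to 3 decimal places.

0.221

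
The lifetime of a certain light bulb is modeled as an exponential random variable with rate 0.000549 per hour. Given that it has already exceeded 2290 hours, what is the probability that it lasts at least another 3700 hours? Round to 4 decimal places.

0.1312

By the memoryless property, P(X > 2290+3700 | X > 2290) = P(X > 3700).
P(X > 3700) = e^(−2.0313) ≈ 0.1312.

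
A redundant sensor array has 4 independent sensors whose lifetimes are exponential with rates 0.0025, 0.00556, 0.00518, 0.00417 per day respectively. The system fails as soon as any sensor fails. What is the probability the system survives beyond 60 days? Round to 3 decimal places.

The time to first failure is exponential with rate Σλ = 0.0025 + 0.00556 + 0.00518 + 0.00417 = 0.01741.
P(min > 60) = e^(−0.01741·60) = e^(−1.0446) ≈ 0.352.

0.352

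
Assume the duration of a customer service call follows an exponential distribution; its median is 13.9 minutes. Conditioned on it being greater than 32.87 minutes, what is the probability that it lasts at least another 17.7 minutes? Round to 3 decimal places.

0.414

For an exponential, median = ln(2)/λ, so λ = ln 2 / 13.9 = 0.0498667 per minute.
P(X > s+t | X > s) = e^(−λ(s+t))/e^(−λs) = e^(−λt), independent of s = 32.87.
P(X > 17.7) = e^(−0.88264) ≈ 0.414.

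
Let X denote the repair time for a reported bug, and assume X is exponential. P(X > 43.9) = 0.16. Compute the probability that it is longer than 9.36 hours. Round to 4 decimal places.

e^(−λ·43.9) = 0.16 ⇒ λ = −ln(0.16)/43.9 = 0.0417445.
P(X > 9.36) = e^(−0.0417445·9.36) = e^(−0.39073) ≈ 0.6766.

0.6766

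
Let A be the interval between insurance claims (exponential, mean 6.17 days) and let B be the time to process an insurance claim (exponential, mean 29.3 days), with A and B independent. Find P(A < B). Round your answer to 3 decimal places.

0.826

λ_1 = 1/6.17 = 0.162075, λ_2 = 1/29.3 = 0.0341297.
For independent exponentials, P(A < B) = λ_1/(λ_1+λ_2) = 0.162075/0.196204 ≈ 0.826.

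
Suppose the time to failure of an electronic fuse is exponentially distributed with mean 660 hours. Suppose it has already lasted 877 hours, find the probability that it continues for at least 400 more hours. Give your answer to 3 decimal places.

0.545

The rate is λ = 1/660 = 0.00151515 per hour.
By the memoryless property, P(X > 877+400 | X > 877) = P(X > 400).
P(X > 400) = e^(−0.60606) ≈ 0.545.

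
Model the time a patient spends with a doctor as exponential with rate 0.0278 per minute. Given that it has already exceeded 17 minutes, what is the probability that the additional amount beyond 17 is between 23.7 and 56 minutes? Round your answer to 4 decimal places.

Memoryless: the residual past 17 is again Exp(λ).
P(23.7 < residual < 56) = e^(−λ·23.7) − e^(−λ·56) = 0.51744 − 0.21081 ≈ 0.3066.

0.3066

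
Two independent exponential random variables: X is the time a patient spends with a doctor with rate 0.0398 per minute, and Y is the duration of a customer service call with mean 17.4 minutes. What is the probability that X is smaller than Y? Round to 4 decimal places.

λ_1 = 0.0398, λ_2 = 1/17.4 = 0.0574713.
For independent exponentials, P(X < Y) = λ_1/(λ_1+λ_2) = 0.0398/0.0972713 ≈ 0.4092.

0.4092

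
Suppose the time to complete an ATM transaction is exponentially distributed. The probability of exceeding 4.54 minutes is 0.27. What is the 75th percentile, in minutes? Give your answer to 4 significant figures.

4.807

e^(−λ·4.54) = 0.27 ⇒ λ = −ln(0.27)/4.54 = 0.288399.
75th percentile: 1 − e^(−λt) = 0.75, t = −ln(0.25)/λ = 4.80686 minutes.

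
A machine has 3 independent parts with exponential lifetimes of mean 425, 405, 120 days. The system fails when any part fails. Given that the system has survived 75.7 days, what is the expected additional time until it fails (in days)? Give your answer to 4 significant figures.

First-failure rate Σλ = 1/425 + 1/405 + 1/120 = 0.0131554.
By memorylessness the expected residual is 1/Σλ = 76.0144 days, regardless of the 75.7 already elapsed.

76.01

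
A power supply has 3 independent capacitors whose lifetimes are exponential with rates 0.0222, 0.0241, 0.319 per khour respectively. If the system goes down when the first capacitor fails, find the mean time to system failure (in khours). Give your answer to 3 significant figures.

The time to first failure is exponential with rate Σλ = 0.0222 + 0.0241 + 0.319 = 0.3653.
E[min] = 1/Σλ = 1/0.3653 = 2.73748 khours.

2.74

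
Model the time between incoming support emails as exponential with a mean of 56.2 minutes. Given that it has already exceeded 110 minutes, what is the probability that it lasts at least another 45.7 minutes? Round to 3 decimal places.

0.443

The rate is λ = 1/56.2 = 0.0177936 per minute.
The exponential is memoryless, so the remaining time is again Exp(λ): the condition X > 110 is irrelevant.
P(X > 45.7) = e^(−0.81317) ≈ 0.443.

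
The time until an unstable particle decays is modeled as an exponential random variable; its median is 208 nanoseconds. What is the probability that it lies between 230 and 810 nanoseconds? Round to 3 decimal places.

0.397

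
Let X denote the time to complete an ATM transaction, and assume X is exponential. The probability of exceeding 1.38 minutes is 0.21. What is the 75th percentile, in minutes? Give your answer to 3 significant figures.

e^(−λ·1.38) = 0.21 ⇒ λ = −ln(0.21)/1.38 = 1.1309.
75th percentile: 1 − e^(−λt) = 0.75, t = −ln(0.25)/λ = 1.22583 minutes.

1.23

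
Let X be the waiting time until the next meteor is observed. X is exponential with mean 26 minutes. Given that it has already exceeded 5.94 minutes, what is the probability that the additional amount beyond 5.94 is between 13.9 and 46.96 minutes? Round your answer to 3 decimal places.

The rate is λ = 1/26 = 0.0384615 per minute.
Memoryless: the residual past 5.94 is again Exp(λ).
P(13.9 < residual < 46.96) = e^(−λ·13.9) − e^(−λ·46.96) = 0.58589 − 0.16428 ≈ 0.422.

0.422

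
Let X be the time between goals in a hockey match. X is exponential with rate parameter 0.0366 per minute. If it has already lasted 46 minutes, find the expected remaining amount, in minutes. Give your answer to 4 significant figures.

27.32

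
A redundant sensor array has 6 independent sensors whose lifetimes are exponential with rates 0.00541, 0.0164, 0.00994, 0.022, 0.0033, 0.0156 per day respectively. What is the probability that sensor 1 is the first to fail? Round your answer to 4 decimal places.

0.0745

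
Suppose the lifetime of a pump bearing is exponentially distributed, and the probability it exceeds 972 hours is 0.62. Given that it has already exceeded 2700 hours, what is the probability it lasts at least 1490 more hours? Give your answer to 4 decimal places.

From e^(−λ·972) = 0.62, λ = −ln(0.62)/972 = 0.000491806.
Memoryless: P(X > 2700+1490 | X > 2700) = P(X > 1490) = e^(−0.000491806·1490) ≈ 0.4806.

0.4806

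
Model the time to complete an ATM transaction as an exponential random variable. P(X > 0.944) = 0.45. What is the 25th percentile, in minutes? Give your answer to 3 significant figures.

e^(−λ·0.944) = 0.45 ⇒ λ = −ln(0.45)/0.944 = 0.845877.
25th percentile: 1 − e^(−λt) = 0.25, t = −ln(0.75)/λ = 0.340099 minutes.

0.340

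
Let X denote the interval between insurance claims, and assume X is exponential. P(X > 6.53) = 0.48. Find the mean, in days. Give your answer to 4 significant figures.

8.897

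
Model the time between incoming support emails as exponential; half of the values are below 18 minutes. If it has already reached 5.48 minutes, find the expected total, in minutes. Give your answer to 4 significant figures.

For an exponential, median = ln(2)/λ, so λ = ln 2 / 18 = 0.0385082 per minute.
By memorylessness, E[X | X > 5.48] = 5.48 + 1/λ = 5.48 + 25.9685 = 31.4485 minutes.

31.45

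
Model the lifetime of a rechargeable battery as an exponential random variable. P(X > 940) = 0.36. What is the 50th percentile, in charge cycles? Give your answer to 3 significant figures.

e^(−λ·940) = 0.36 ⇒ λ = −ln(0.36)/940 = 0.00108686.
50th percentile: 1 − e^(−λt) = 0.5, t = −ln(0.5)/λ = 637.75 charge cycles.

638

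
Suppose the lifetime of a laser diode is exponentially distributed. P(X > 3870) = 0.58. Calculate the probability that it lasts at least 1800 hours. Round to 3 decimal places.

0.776

e^(−λ·3870) = 0.58 ⇒ λ = −ln(0.58)/3870 = 0.000140756.
P(X > 1800) = e^(−0.000140756·1800) = e^(−0.25336) ≈ 0.776.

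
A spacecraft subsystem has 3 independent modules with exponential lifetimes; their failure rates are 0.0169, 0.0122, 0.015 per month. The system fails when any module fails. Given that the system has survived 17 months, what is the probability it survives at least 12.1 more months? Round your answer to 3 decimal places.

0.586

Time to first failure ~ Exp(Σλ) with Σλ = 0.0441.
By memorylessness, P(T > 17+12.1 | T > 17) = P(T > 12.1) = e^(−0.0441·12.1) ≈ 0.586.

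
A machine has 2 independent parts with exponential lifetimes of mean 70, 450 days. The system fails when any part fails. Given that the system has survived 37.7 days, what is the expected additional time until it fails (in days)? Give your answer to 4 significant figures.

60.58

First-failure rate Σλ = 1/70 + 1/450 = 0.0165079.
By memorylessness the expected residual is 1/Σλ = 60.5769 days, regardless of the 37.7 already elapsed.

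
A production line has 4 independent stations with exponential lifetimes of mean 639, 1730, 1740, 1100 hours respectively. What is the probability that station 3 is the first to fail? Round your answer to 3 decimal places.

0.158

Rates: λ_i = 1/mean_i → 0.00156495, 0.000578035, 0.000574713, 0.000909091; Σλ = 0.00362678.
P(station 3 first) = λ_3/Σλ = 0.000574713/0.00362678 ≈ 0.158.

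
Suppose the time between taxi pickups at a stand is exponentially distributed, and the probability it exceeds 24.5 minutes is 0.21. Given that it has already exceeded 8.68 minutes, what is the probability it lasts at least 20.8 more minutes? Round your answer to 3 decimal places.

From e^(−λ·24.5) = 0.21, λ = −ln(0.21)/24.5 = 0.0636999.
Memoryless: P(X > 8.68+20.8 | X > 8.68) = P(X > 20.8) = e^(−0.0636999·20.8) ≈ 0.266.

0.266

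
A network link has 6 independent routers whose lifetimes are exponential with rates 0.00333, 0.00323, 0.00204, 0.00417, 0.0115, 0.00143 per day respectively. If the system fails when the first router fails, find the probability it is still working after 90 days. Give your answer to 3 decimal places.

0.099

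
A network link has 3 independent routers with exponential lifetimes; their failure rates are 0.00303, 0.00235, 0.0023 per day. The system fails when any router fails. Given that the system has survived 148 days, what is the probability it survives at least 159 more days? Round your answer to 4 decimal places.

0.2949

Time to first failure ~ Exp(Σλ) with Σλ = 0.00768.
By memorylessness, P(T > 148+159 | T > 148) = P(T > 159) = e^(−0.00768·159) ≈ 0.2949.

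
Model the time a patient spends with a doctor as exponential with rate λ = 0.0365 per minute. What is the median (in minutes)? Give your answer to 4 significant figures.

Set 1 − e^(−λt) = 0.5, so t = −ln(0.5)/λ = 0.69315/0.0365 ≈ 18.9903 minutes.

18.99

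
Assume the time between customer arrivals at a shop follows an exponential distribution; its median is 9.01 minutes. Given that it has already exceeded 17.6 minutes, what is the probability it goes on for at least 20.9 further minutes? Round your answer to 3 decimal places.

For an exponential, median = ln(2)/λ, so λ = ln 2 / 9.01 = 0.0769309 per minute.
By the memoryless property, P(X > 17.6+20.9 | X > 17.6) = P(X > 20.9).
P(X > 20.9) = e^(−1.6079) ≈ 0.200.

0.200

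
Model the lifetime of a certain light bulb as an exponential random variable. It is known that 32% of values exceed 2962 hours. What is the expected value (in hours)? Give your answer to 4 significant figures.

e^(−λ·2962) = 0.32 ⇒ λ = −ln(0.32)/2962 = 0.000384684.
Mean = 1/λ = 2599.54 hours.

2600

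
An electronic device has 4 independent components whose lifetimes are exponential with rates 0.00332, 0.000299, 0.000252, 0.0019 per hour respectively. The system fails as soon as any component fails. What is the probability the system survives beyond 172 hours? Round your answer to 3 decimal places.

0.371

The time to first failure is exponential with rate Σλ = 0.00332 + 0.000299 + 0.000252 + 0.0019 = 0.005771.
P(min > 172) = e^(−0.005771·172) = e^(−0.99261) ≈ 0.371.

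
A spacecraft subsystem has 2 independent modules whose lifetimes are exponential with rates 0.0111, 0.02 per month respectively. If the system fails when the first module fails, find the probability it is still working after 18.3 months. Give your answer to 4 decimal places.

The time to first failure is exponential with rate Σλ = 0.0111 + 0.02 = 0.0311.
P(min > 18.3) = e^(−0.0311·18.3) = e^(−0.56913) ≈ 0.5660.

0.5660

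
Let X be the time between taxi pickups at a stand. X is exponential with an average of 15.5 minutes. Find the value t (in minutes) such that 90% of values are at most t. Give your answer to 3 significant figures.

35.7

The rate is λ = 1/15.5 = 0.0645161 per minute.
Set 1 − e^(−λt) = 0.9, so t = −ln(0.1)/λ = 2.3026/0.0645161 ≈ 35.6901 minutes.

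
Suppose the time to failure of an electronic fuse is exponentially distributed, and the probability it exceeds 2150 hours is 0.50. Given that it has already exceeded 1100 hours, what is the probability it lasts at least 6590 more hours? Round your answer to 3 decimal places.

From e^(−λ·2150) = 0.50, λ = −ln(0.50)/2150 = 0.000322394.
Memoryless: P(X > 1100+6590 | X > 1100) = P(X > 6590) = e^(−0.000322394·6590) ≈ 0.119.

0.119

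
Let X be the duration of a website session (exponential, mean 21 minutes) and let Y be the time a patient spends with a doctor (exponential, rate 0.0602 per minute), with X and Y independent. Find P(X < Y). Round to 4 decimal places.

0.4417

λ_1 = 1/21 = 0.047619, λ_2 = 0.0602.
For independent exponentials, P(X < Y) = λ_1/(λ_1+λ_2) = 0.047619/0.107819 ≈ 0.4417.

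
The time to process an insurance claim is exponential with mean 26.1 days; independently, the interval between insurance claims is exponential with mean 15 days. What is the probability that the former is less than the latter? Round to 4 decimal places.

0.3650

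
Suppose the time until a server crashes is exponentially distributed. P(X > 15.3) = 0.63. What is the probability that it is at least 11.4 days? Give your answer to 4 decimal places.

e^(−λ·15.3) = 0.63 ⇒ λ = −ln(0.63)/15.3 = 0.0301984.
P(X > 11.4) = e^(−0.0301984·11.4) = e^(−0.34426) ≈ 0.7087.

0.7087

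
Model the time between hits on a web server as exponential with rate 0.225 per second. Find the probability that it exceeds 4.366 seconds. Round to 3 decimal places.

0.374

P(X > 4.366) = e^(−λ·4.366) = e^(−0.98235) ≈ 0.374.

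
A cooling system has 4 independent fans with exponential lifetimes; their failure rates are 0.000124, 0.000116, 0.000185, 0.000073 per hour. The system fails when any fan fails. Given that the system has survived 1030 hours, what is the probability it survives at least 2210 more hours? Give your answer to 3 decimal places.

0.333

Time to first failure ~ Exp(Σλ) with Σλ = 0.000498.
By memorylessness, P(T > 1030+2210 | T > 1030) = P(T > 2210) = e^(−0.000498·2210) ≈ 0.333.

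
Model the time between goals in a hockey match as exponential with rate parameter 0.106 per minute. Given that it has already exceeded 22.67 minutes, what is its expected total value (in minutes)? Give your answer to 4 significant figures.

By memorylessness, E[X | X > 22.67] = 22.67 + 1/λ = 22.67 + 9.43396 = 32.104 minutes.

32.10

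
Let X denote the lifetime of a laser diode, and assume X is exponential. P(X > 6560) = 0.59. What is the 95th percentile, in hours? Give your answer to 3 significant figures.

e^(−λ·6560) = 0.59 ⇒ λ = −ln(0.59)/6560 = 0.0000804318.
95th percentile: 1 − e^(−λt) = 0.95, t = −ln(0.05)/λ = 37245.6 hours.

37200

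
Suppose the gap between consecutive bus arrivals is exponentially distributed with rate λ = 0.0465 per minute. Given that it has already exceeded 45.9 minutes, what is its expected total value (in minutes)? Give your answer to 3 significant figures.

67.4

By memorylessness, E[X | X > 45.9] = 45.9 + 1/λ = 45.9 + 21.5054 = 67.4054 minutes.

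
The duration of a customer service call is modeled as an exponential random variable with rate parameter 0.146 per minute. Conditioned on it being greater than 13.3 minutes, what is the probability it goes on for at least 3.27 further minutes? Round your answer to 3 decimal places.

By the memoryless property, P(X > 13.3+3.27 | X > 13.3) = P(X > 3.27).
P(X > 3.27) = e^(−0.47742) ≈ 0.620.

0.620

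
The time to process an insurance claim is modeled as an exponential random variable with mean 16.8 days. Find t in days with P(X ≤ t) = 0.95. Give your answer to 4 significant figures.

The rate is λ = 1/16.8 = 0.0595238 per day.
Set 1 − e^(−λt) = 0.95, so t = −ln(0.05)/λ = 2.9957/0.0595238 ≈ 50.3283 days.

50.33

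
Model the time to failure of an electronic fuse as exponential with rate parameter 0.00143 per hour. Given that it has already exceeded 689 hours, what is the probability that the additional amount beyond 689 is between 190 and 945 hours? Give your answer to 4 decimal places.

0.5032

Memoryless: the residual past 689 is again Exp(λ).
P(190 < residual < 945) = e^(−λ·190) − e^(−λ·945) = 0.76208 − 0.25889 ≈ 0.5032.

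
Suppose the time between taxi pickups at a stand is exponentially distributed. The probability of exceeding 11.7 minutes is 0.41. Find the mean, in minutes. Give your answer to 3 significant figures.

e^(−λ·11.7) = 0.41 ⇒ λ = −ln(0.41)/11.7 = 0.076205.
Mean = 1/λ = 13.1225 minutes.

13.1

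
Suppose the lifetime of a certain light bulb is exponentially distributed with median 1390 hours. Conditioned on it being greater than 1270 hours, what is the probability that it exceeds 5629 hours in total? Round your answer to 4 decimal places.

For an exponential, median = ln(2)/λ, so λ = ln 2 / 1390 = 0.000498667 per hour.
The exponential is memoryless, so the remaining time is again Exp(λ): the condition X > 1270 is irrelevant.
P(X > 4359) = e^(−2.1737) ≈ 0.1138.

0.1138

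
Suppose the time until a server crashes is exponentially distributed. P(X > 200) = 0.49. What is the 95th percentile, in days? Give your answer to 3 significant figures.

840

e^(−λ·200) = 0.49 ⇒ λ = −ln(0.49)/200 = 0.00356675.
95th percentile: 1 − e^(−λt) = 0.95, t = −ln(0.05)/λ = 839.905 days.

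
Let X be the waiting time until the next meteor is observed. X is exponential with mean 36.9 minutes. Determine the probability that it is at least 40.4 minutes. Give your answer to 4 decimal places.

The rate is λ = 1/36.9 = 0.0271003 per minute.
P(X > 40.4) = e^(−λ·40.4) = e^(−1.0949) ≈ 0.3346.

0.3346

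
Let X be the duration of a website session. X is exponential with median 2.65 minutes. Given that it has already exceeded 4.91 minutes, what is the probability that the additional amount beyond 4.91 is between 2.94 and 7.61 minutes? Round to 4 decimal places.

0.3269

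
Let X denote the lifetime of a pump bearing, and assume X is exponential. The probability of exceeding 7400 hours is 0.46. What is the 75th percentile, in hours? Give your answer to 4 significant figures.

e^(−λ·7400) = 0.46 ⇒ λ = −ln(0.46)/7400 = 0.000104936.
75th percentile: 1 − e^(−λt) = 0.75, t = −ln(0.25)/λ = 13210.8 hours.

13210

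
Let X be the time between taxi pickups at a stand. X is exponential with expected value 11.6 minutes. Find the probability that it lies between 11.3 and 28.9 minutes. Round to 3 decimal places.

The rate is λ = 1/11.6 = 0.0862069 per minute.
P(11.3 < X < 28.9) = e^(−λ·11.3) − e^(−λ·28.9) = 0.37752 − 0.08280 ≈ 0.295.

0.295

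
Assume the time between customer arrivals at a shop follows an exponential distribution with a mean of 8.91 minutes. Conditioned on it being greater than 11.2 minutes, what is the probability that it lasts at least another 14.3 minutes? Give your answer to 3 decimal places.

0.201

The rate is λ = 1/8.91 = 0.112233 per minute.
By the memoryless property, P(X > 11.2+14.3 | X > 11.2) = P(X > 14.3).
P(X > 14.3) = e^(−1.6049) ≈ 0.201.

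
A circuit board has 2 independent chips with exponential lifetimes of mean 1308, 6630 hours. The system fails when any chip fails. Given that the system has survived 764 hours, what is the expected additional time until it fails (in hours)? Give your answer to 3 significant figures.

First-failure rate Σλ = 1/1308 + 1/6630 = 0.000915356.
By memorylessness the expected residual is 1/Σλ = 1092.47 hours, regardless of the 764 already elapsed.

1090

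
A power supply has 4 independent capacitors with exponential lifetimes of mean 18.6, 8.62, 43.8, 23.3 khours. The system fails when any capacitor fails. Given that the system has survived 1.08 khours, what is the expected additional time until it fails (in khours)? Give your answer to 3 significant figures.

4.25

First-failure rate Σλ = 1/18.6 + 1/8.62 + 1/43.8 + 1/23.3 = 0.235522.
By memorylessness the expected residual is 1/Σλ = 4.24588 khours, regardless of the 1.08 already elapsed.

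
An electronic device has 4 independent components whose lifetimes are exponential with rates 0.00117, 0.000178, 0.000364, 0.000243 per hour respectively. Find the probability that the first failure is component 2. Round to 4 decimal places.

0.0910

The time to first failure is exponential with rate Σλ = 0.00117 + 0.000178 + 0.000364 + 0.000243 = 0.001955.
P(component 2 first) = λ_2/Σλ = 0.000178/0.001955 ≈ 0.0910.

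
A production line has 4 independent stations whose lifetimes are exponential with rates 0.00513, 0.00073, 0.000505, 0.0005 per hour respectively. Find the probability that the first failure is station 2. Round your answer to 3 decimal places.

The time to first failure is exponential with rate Σλ = 0.00513 + 0.00073 + 0.000505 + 0.0005 = 0.006865.
P(station 2 first) = λ_2/Σλ = 0.00073/0.006865 ≈ 0.106.

0.106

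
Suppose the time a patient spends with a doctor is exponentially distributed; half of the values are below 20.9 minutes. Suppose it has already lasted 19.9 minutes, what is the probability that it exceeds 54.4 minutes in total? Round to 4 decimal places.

0.3185

For an exponential, median = ln(2)/λ, so λ = ln 2 / 20.9 = 0.0331649 per minute.
The exponential is memoryless, so the remaining time is again Exp(λ): the condition X > 19.9 is irrelevant.
P(X > 34.5) = e^(−1.1442) ≈ 0.3185.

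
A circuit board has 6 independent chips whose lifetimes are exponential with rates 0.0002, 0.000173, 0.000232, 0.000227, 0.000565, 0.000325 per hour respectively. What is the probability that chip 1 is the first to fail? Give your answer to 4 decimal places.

0.1161

The time to first failure is exponential with rate Σλ = 0.0002 + 0.000173 + 0.000232 + 0.000227 + 0.000565 + 0.000325 = 0.001722.
P(chip 1 first) = λ_1/Σλ = 0.0002/0.001722 ≈ 0.1161.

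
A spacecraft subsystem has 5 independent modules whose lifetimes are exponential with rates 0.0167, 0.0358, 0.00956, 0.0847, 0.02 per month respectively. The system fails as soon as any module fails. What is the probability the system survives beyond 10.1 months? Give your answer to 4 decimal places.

The time to first failure is exponential with rate Σλ = 0.0167 + 0.0358 + 0.00956 + 0.0847 + 0.02 = 0.16676.
P(min > 10.1) = e^(−0.16676·10.1) = e^(−1.6843) ≈ 0.1856.

0.1856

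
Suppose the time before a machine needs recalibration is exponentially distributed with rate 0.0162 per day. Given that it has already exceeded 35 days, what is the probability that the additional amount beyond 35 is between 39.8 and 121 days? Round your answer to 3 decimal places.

Memoryless: the residual past 35 is again Exp(λ).
P(39.8 < residual < 121) = e^(−λ·39.8) − e^(−λ·121) = 0.52479 − 0.14083 ≈ 0.384.

0.384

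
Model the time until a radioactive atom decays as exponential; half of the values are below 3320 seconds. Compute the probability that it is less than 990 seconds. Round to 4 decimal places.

For an exponential, median = ln(2)/λ, so λ = ln 2 / 3320 = 0.000208779 per second.
P(X ≤ 990) = 1 − e^(−λ·990) = 1 − e^(−0.20669) ≈ 0.1867.

0.1867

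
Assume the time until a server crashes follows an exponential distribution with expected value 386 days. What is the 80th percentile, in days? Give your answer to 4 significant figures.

621.2

The rate is λ = 1/386 = 0.00259067 per day.
Set 1 − e^(−λt) = 0.8, so t = −ln(0.2)/λ = 1.6094/0.00259067 ≈ 621.243 days.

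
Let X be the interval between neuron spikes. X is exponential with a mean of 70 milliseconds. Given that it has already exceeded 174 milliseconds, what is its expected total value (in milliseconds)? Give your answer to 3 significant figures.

244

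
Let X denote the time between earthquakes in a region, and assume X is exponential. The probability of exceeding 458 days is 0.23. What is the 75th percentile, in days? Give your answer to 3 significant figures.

e^(−λ·458) = 0.23 ⇒ λ = −ln(0.23)/458 = 0.0032089.
75th percentile: 1 − e^(−λt) = 0.75, t = −ln(0.25)/λ = 432.016 days.

432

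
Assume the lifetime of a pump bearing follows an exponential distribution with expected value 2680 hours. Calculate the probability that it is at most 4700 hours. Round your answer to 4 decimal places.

The rate is λ = 1/2680 = 0.000373134 per hour.
P(X ≤ 4700) = 1 − e^(−λ·4700) = 1 − e^(−1.7537) ≈ 0.8269.

0.8269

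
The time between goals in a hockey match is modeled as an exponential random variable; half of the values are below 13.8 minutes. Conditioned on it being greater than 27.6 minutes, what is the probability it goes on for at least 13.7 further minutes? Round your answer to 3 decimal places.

For an exponential, median = ln(2)/λ, so λ = ln 2 / 13.8 = 0.0502281 per minute.
The exponential is memoryless, so the remaining time is again Exp(λ): the condition X > 27.6 is irrelevant.
P(X > 13.7) = e^(−0.68812) ≈ 0.503.

0.503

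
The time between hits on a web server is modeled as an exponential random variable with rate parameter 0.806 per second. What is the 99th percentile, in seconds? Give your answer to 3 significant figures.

5.71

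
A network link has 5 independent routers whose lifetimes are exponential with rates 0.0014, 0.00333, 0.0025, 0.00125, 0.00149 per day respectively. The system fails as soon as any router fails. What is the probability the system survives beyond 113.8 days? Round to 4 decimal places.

0.3216

The time to first failure is exponential with rate Σλ = 0.0014 + 0.00333 + 0.0025 + 0.00125 + 0.00149 = 0.00997.
P(min > 113.8) = e^(−0.00997·113.8) = e^(−1.1346) ≈ 0.3216.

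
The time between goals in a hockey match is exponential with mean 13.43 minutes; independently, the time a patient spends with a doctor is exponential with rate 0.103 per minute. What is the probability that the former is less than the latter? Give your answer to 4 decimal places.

λ_1 = 1/13.43 = 0.0744602, λ_2 = 0.103.
For independent exponentials, P(the former < the latter) = λ_1/(λ_1+λ_2) = 0.0744602/0.17746 ≈ 0.4196.

0.4196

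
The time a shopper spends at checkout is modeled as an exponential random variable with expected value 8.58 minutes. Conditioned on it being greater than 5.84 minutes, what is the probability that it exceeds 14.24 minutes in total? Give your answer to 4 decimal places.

The rate is λ = 1/8.58 = 0.11655 per minute.
The exponential is memoryless, so the remaining time is again Exp(λ): the condition X > 5.84 is irrelevant.
P(X > 8.4) = e^(−0.97902) ≈ 0.3757.

0.3757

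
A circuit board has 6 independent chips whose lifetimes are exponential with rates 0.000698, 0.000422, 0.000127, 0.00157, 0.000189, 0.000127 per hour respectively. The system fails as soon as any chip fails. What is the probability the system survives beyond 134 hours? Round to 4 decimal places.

0.6572

The time to first failure is exponential with rate Σλ = 0.000698 + 0.000422 + 0.000127 + 0.00157 + 0.000189 + 0.000127 = 0.003133.
P(min > 134) = e^(−0.003133·134) = e^(−0.41982) ≈ 0.6572.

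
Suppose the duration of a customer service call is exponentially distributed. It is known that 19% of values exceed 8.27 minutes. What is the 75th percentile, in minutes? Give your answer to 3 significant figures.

e^(−λ·8.27) = 0.19 ⇒ λ = −ln(0.19)/8.27 = 0.200814.
75th percentile: 1 − e^(−λt) = 0.75, t = −ln(0.25)/λ = 6.90338 minutes.

6.90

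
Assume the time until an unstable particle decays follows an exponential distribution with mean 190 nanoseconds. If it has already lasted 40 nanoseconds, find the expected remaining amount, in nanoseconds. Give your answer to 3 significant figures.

190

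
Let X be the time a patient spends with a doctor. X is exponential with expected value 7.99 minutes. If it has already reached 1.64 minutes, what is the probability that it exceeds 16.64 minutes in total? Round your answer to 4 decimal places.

0.1530

The rate is λ = 1/7.99 = 0.125156 per minute.
The exponential is memoryless, so the remaining time is again Exp(λ): the condition X > 1.64 is irrelevant.
P(X > 15) = e^(−1.8773) ≈ 0.1530.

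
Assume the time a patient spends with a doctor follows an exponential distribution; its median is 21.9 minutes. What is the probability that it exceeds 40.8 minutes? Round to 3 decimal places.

0.275

For an exponential, median = ln(2)/λ, so λ = ln 2 / 21.9 = 0.0316506 per minute.
P(X > 40.8) = e^(−λ·40.8) = e^(−1.2913) ≈ 0.275.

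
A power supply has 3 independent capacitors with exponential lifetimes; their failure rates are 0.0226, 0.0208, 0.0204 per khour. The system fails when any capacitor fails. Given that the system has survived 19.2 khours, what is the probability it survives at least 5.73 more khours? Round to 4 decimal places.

0.6938

Time to first failure ~ Exp(Σλ) with Σλ = 0.0638.
By memorylessness, P(T > 19.2+5.73 | T > 19.2) = P(T > 5.73) = e^(−0.0638·5.73) ≈ 0.6938.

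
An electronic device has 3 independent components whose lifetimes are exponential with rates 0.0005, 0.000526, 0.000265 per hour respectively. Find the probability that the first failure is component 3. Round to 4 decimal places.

The time to first failure is exponential with rate Σλ = 0.0005 + 0.000526 + 0.000265 = 0.001291.
P(component 3 first) = λ_3/Σλ = 0.000265/0.001291 ≈ 0.2053.

0.2053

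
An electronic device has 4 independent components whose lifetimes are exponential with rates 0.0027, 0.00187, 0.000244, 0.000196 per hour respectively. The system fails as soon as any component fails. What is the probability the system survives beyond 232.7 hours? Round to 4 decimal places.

0.3117

The time to first failure is exponential with rate Σλ = 0.0027 + 0.00187 + 0.000244 + 0.000196 = 0.00501.
P(min > 232.7) = e^(−0.00501·232.7) = e^(−1.1658) ≈ 0.3117.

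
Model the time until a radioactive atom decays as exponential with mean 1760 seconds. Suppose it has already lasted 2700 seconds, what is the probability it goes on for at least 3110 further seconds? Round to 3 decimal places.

The rate is λ = 1/1760 = 0.000568182 per second.
P(X > s+t | X > s) = e^(−λ(s+t))/e^(−λs) = e^(−λt), independent of s = 2700.
P(X > 3110) = e^(−1.767) ≈ 0.171.

0.171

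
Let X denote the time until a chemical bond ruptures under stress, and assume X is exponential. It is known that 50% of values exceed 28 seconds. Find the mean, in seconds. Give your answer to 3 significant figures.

40.4

e^(−λ·28) = 0.50 ⇒ λ = −ln(0.50)/28 = 0.0247553.
Mean = 1/λ = 40.3955 seconds.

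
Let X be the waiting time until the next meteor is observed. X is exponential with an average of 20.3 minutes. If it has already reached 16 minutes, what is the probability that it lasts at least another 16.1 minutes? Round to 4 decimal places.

0.4524

The rate is λ = 1/20.3 = 0.0492611 per minute.
P(X > s+t | X > s) = e^(−λ(s+t))/e^(−λs) = e^(−λt), independent of s = 16.
P(X > 16.1) = e^(−0.7931) ≈ 0.4524.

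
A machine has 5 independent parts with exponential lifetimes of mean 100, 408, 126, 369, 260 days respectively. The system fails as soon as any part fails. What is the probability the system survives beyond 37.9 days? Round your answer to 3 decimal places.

The first failure time is exponential with rate Σλ_i = 1/100 + 1/408 + 1/126 + 1/369 + 1/260 = 0.0269437 per day.
P(min > 37.9) = e^(−0.0269437·37.9) = e^(−1.0212) ≈ 0.360.

0.360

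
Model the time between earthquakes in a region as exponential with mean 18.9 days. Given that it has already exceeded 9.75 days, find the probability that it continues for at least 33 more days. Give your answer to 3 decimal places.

The rate is λ = 1/18.9 = 0.0529101 per day.
P(X > s+t | X > s) = e^(−λ(s+t))/e^(−λs) = e^(−λt), independent of s = 9.75.
P(X > 33) = e^(−1.746) ≈ 0.174.

0.174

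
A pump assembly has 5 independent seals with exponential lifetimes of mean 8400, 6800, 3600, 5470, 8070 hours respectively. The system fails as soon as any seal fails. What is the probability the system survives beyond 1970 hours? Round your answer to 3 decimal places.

0.187

The first failure time is exponential with rate Σλ_i = 1/8400 + 1/6800 + 1/3600 + 1/5470 + 1/8070 = 0.000850615 per hour.
P(min > 1970) = e^(−0.000850615·1970) = e^(−1.6757) ≈ 0.187.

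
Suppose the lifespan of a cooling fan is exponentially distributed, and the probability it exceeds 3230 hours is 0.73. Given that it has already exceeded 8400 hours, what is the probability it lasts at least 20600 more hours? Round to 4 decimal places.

From e^(−λ·3230) = 0.73, λ = −ln(0.73)/3230 = 0.0000974337.
Memoryless: P(X > 8400+20600 | X > 8400) = P(X > 20600) = e^(−0.0000974337·20600) ≈ 0.1344.

0.1344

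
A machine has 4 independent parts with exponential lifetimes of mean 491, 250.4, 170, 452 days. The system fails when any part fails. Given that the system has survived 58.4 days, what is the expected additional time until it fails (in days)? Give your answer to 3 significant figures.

70.8

First-failure rate Σλ = 1/491 + 1/250.4 + 1/170 + 1/452 = 0.014125.
By memorylessness the expected residual is 1/Σλ = 70.7964 days, regardless of the 58.4 already elapsed.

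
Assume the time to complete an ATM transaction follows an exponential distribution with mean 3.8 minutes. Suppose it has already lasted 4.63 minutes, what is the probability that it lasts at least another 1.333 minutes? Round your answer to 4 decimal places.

The rate is λ = 1/3.8 = 0.263158 per minute.
By the memoryless property, P(X > 4.63+1.333 | X > 4.63) = P(X > 1.333).
P(X > 1.333) = e^(−0.35079) ≈ 0.7041.

0.7041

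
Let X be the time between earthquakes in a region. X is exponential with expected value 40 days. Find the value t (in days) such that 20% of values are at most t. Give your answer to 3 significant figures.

The rate is λ = 1/40 = 0.025 per day.
Set 1 − e^(−λt) = 0.2, so t = −ln(0.8)/λ = 0.22314/0.025 ≈ 8.92574 days.

8.93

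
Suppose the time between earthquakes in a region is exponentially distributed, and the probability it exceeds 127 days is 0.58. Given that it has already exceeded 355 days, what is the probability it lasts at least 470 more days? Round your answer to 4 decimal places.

From e^(−λ·127) = 0.58, λ = −ln(0.58)/127 = 0.00428919.
Memoryless: P(X > 355+470 | X > 355) = P(X > 470) = e^(−0.00428919·470) ≈ 0.1332.

0.1332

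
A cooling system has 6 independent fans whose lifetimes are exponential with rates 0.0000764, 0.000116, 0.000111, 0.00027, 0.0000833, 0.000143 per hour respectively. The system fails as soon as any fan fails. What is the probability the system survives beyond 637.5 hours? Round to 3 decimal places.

The time to first failure is exponential with rate Σλ = 0.0000764 + 0.000116 + 0.000111 + 0.00027 + 0.0000833 + 0.000143 = 0.0007997.
P(min > 637.5) = e^(−0.0007997·637.5) = e^(−0.50981) ≈ 0.601.

0.601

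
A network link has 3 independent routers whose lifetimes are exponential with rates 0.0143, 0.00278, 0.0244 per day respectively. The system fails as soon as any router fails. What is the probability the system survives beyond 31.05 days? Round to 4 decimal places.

The time to first failure is exponential with rate Σλ = 0.0143 + 0.00278 + 0.0244 = 0.04148.
P(min > 31.05) = e^(−0.04148·31.05) = e^(−1.288) ≈ 0.2758.

0.2758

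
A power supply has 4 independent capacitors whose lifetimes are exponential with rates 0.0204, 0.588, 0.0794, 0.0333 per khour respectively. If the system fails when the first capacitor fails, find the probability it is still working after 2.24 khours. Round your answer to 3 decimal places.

0.199

The time to first failure is exponential with rate Σλ = 0.0204 + 0.588 + 0.0794 + 0.0333 = 0.7211.
P(min > 2.24) = e^(−0.7211·2.24) = e^(−1.6153) ≈ 0.199.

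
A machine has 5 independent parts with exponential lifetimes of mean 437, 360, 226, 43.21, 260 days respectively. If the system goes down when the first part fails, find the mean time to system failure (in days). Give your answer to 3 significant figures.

27.4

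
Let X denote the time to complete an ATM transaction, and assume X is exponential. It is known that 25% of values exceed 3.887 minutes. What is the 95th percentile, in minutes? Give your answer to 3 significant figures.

e^(−λ·3.887) = 0.25 ⇒ λ = −ln(0.25)/3.887 = 0.356649.
95th percentile: 1 − e^(−λt) = 0.95, t = −ln(0.05)/λ = 8.39967 minutes.

8.40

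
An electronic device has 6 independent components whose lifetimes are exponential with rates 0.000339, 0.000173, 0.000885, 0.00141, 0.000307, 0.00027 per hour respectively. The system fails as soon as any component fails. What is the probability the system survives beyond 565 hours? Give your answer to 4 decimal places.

0.1478

The time to first failure is exponential with rate Σλ = 0.000339 + 0.000173 + 0.000885 + 0.00141 + 0.000307 + 0.00027 = 0.003384.
P(min > 565) = e^(−0.003384·565) = e^(−1.912) ≈ 0.1478.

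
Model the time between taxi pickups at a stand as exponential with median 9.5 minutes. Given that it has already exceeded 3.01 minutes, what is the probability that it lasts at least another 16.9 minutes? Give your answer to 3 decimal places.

0.291

For an exponential, median = ln(2)/λ, so λ = ln 2 / 9.5 = 0.0729629 per minute.
By the memoryless property, P(X > 3.01+16.9 | X > 3.01) = P(X > 16.9).
P(X > 16.9) = e^(−1.2331) ≈ 0.291.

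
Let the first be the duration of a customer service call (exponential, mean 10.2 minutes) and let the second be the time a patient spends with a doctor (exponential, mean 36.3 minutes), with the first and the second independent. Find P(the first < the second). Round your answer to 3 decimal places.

λ_1 = 1/10.2 = 0.0980392, λ_2 = 1/36.3 = 0.0275482.
For independent exponentials, P(the first < the second) = λ_1/(λ_1+λ_2) = 0.0980392/0.125587 ≈ 0.781.

0.781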